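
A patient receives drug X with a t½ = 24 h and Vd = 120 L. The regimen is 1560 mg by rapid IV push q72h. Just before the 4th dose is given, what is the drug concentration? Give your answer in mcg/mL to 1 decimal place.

1.9 mcg/mL

f = (1/2)^(τ/t½) = (1/2)^(72/24) ≈ 0.1250.
C₀ = D/Vd = 1560/120 ≈ 13.000 mcg/mL.
Before the 4th dose, 3 doses have been given. Superposition: Cmin = C₀·(f + f² + … + f^3).
≈ 13.000 × (0.1250 + 0.0156 + 0.0020) ≈ 13.000 × 0.1426 ≈ 1.854 mcg/mL.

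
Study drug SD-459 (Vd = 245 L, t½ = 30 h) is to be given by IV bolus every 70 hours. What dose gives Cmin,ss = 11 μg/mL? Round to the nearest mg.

τ/t½ = 70/30 ≈ 2.3333, so f = (1/2)^(70/30) ≈ 0.198425.
Cmin,ss = (D/Vd)·f/(1−f), so D = Cmin,ss·Vd·(1−f)/f.
D = 11 × 245 × (1−f)/f ≈ 11 × 245 × 4.03969 ≈ 10886.96 mg.

10887 mg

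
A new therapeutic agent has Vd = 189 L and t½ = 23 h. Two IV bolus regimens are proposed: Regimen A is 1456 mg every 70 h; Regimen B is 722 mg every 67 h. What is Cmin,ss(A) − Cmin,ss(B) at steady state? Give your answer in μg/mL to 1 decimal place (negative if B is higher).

0.5 μg/mL

Regimen A: f = (1/2)^(70/23) ≈ 0.1213; Cmin,ss = (1456/189)·f/(1−f) ≈ 1.063 μg/mL.
Regimen B: f = (1/2)^(67/23) ≈ 0.1328; Cmin,ss = (722/189)·f/(1−f) ≈ 0.585 μg/mL.
Difference ≈ 1.063 − 0.585 ≈ 0.478 μg/mL.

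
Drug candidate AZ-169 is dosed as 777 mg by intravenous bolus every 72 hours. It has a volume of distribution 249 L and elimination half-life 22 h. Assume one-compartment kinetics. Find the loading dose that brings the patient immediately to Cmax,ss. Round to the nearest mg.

867 mg

f = (1/2)^(72/22) ≈ 0.103469; accumulation ratio R = 1/(1−f) ≈ 1.11541.
Loading dose to hit Cmax,ss on first dose: D_load = D_maint·R ≈ 777 × 1.11541 ≈ 866.67 mg.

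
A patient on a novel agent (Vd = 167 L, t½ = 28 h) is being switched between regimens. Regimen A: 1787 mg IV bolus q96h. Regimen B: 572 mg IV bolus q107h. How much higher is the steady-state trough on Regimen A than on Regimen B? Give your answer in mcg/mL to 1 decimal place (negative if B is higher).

0.8 mcg/mL

Regimen A: f = (1/2)^(96/28) ≈ 0.0929; Cmin,ss = (1787/167)·f/(1−f) ≈ 1.096 mcg/mL.
Regimen B: f = (1/2)^(107/28) ≈ 0.0707; Cmin,ss = (572/167)·f/(1−f) ≈ 0.261 mcg/mL.
Difference ≈ 1.096 − 0.261 ≈ 0.835 mcg/mL.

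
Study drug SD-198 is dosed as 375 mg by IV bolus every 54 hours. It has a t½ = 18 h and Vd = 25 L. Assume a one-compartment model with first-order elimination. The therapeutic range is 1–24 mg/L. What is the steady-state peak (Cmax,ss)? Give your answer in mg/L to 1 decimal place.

17.1 mg/L

The dosing interval is 3 half-lives, so f = 2^(−3) = 0.125.
At steady state, R = 1/(1 − 0.125) = 8/7.
Single-dose peak C₀ = D/Vd = 375/25 = 15 mg/L.
Steady-state peak Cmax,ss = C₀·R = 15 × 8/7 ≈ 17.143 mg/L.
Peak 17.1 mg/L vs MTC 24 mg/L: below toxic threshold.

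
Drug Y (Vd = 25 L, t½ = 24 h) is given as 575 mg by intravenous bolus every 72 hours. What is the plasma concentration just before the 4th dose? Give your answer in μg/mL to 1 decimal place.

3.3 μg/mL

f = (1/2)^(τ/t½) = (1/2)^(72/24) ≈ 0.1250.
C₀ = D/Vd = 575/25 ≈ 23.000 μg/mL.
Before the 4th dose, 3 doses have been given. Superposition: Cmin = C₀·(f + f² + … + f^3).
≈ 23.000 × (0.1250 + 0.0156 + 0.0020) ≈ 23.000 × 0.1426 ≈ 3.280 μg/mL.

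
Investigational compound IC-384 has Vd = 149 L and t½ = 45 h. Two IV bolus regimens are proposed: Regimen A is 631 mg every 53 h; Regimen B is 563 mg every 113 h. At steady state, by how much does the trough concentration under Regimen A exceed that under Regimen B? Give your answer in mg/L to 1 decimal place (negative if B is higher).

Regimen A: f = (1/2)^(53/45) ≈ 0.4420; Cmin,ss = (631/149)·f/(1−f) ≈ 3.355 mg/L.
Regimen B: f = (1/2)^(113/45) ≈ 0.1754; Cmin,ss = (563/149)·f/(1−f) ≈ 0.804 mg/L.
Difference ≈ 3.355 − 0.804 ≈ 2.551 mg/L.

2.6 mg/L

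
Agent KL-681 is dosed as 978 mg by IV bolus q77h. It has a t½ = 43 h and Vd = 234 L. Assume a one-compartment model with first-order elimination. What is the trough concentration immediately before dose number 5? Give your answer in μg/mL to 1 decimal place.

f = (1/2)^(τ/t½) = (1/2)^(77/43) ≈ 0.2890.
C₀ = D/Vd = 978/234 ≈ 4.179 μg/mL.
Before the 5th dose, 4 doses have been given. Superposition: Cmin = C₀·(f + f² + … + f^4).
≈ 4.179 × (0.2890 + 0.0835 + 0.0241 + 0.0070) ≈ 4.179 × 0.4036 ≈ 1.687 μg/mL.

1.7 μg/mL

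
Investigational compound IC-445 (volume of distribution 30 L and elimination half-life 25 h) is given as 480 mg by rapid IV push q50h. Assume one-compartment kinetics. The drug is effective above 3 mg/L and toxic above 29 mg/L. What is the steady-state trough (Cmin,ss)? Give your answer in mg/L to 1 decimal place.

τ = 50 h = 2 half-lives, so f = (1/2)^2 = 0.25.
At steady state, R = 1/(1 − 0.25) = 4/3.
Single-dose peak C₀ = D/Vd = 480/30 = 16 mg/L.
Steady-state peak Cmax,ss = C₀·R = 16 × 4/3 ≈ 21.333 mg/L.
Steady-state trough Cmin,ss = Cmax,ss·f ≈ 21.333 × 0.25 ≈ 5.333 mg/L.
Trough 5.3 mg/L vs MEC 3 mg/L: adequate.

5.3 mg/L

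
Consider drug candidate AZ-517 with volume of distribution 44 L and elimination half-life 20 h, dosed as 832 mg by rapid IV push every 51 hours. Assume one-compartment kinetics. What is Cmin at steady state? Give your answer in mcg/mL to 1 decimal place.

3.9 mcg/mL

Over one 51-h interval, 51/20 ≈ 2.55 half-lives elapse, leaving f ≈ 0.1708 of each dose.
Accumulation ratio R = 1/(1 − f) ≈ 1/0.8292 ≈ 1.2060.
Single-dose peak C₀ = D/Vd = 832/44 ≈ 18.909 mcg/mL.
Steady-state peak Cmax,ss = C₀·R ≈ 18.909 × 1.2060 ≈ 22.804 mcg/mL.
One interval later, Cmin,ss = Cmax,ss·e^(−kτ) ≈ 22.804 × 0.1708 ≈ 3.895 mcg/mL.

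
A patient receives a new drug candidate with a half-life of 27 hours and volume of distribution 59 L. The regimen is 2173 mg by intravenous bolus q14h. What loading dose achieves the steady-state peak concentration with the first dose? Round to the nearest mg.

f = (1/2)^(14/27) ≈ 0.698088; accumulation ratio R = 1/(1−f) ≈ 3.31222.
Loading dose to hit Cmax,ss on first dose: D_load = D_maint·R ≈ 2173 × 3.31222 ≈ 7197.45 mg.

7197 mg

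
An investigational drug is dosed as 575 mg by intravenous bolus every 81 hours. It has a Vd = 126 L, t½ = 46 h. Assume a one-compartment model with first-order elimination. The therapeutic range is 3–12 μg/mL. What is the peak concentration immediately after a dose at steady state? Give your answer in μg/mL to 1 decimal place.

6.5 μg/mL

τ/t½ = 81/46 ≈ 1.7609, so fraction remaining f = (1/2)^(81/46) ≈ 0.2951.
Accumulation ratio R = 1/(1 − f) ≈ 1/0.7049 ≈ 1.4186.
Single-dose peak C₀ = D/Vd = 575/126 ≈ 4.563 μg/mL.
Steady-state peak Cmax,ss = C₀·R ≈ 4.563 × 1.4186 ≈ 6.473 μg/mL.
Peak 6.5 μg/mL vs MTC 12 μg/mL: below toxic threshold.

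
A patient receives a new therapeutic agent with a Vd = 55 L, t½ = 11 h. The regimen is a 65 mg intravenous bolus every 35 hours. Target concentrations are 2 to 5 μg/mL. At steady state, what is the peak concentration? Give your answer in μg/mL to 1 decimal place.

1.3 μg/mL

τ/t½ = 35/11 ≈ 3.1818, so fraction remaining f = (1/2)^(35/11) ≈ 0.1102.
At steady state, accumulation factor R = 1/(1 − e^(−kτ)) ≈ 1.1238.
Single-dose peak C₀ = D/Vd = 65/55 ≈ 1.182 μg/mL.
Steady-state peak Cmax,ss = C₀·R ≈ 1.182 × 1.1238 ≈ 1.328 μg/mL.
Peak 1.3 μg/mL vs MTC 5 μg/mL: below toxic threshold.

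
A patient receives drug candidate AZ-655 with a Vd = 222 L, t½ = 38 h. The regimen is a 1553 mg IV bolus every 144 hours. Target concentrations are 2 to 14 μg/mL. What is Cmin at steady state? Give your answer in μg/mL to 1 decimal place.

Over one 144-h interval, 144/38 ≈ 3.7895 half-lives elapse, leaving f ≈ 0.0723 of each dose.
Accumulation ratio R = 1/(1 − f) ≈ 1/0.9277 ≈ 1.0779.
Single-dose peak C₀ = D/Vd = 1553/222 ≈ 6.995 μg/mL.
Steady-state peak Cmax,ss = C₀·R ≈ 6.995 × 1.0779 ≈ 7.540 μg/mL.
Steady-state trough Cmin,ss = Cmax,ss·f ≈ 7.540 × 0.0723 ≈ 0.545 μg/mL.
Trough 0.5 μg/mL vs MEC 2 μg/mL: subtherapeutic.

0.5 μg/mL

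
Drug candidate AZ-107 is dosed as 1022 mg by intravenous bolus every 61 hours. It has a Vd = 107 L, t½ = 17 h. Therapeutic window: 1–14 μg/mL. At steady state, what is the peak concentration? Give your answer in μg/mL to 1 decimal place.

10.4 μg/mL

Over one 61-h interval, 61/17 ≈ 3.5882 half-lives elapse, leaving f ≈ 0.0831 of each dose.
Accumulation ratio R = 1/(1 − f) ≈ 1/0.9169 ≈ 1.0906.
Single-dose peak C₀ = D/Vd = 1022/107 ≈ 9.551 μg/mL.
Steady-state peak Cmax,ss = C₀·R ≈ 9.551 × 1.0906 ≈ 10.416 μg/mL.
Peak 10.4 μg/mL vs MTC 14 μg/mL: below toxic threshold.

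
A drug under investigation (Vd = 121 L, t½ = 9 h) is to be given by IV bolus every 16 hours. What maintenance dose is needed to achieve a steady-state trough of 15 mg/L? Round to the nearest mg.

τ/t½ = 16/9 ≈ 1.7778, so f = (1/2)^(16/9) ≈ 0.291632.
Cmin,ss = (D/Vd)·f/(1−f), so D = Cmin,ss·Vd·(1−f)/f.
D = 15 × 121 × (1−f)/f ≈ 15 × 121 × 2.42898 ≈ 4408.60 mg.

4409 mg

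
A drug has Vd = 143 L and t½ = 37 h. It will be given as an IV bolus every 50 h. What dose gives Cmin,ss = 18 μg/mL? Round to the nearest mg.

τ/t½ = 50/37 ≈ 1.3514, so f = (1/2)^(50/37) ≈ 0.391925.
Cmin,ss = (D/Vd)·f/(1−f), so D = Cmin,ss·Vd·(1−f)/f.
D = 18 × 143 × (1−f)/f ≈ 18 × 143 × 1.55151 ≈ 3993.59 mg.

3994 mg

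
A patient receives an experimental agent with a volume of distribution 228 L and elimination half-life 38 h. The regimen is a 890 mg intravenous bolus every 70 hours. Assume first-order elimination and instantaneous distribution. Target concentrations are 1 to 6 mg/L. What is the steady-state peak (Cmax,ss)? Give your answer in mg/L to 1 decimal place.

τ/t½ = 70/38 ≈ 1.8421, so fraction remaining f = (1/2)^(70/38) ≈ 0.2789.
At steady state, accumulation factor R = 1/(1 − e^(−kτ)) ≈ 1.3868.
Each bolus raises the concentration by D/Vd = 890/228 ≈ 3.904 mg/L.
Steady-state peak Cmax,ss = C₀·R ≈ 3.904 × 1.3868 ≈ 5.414 mg/L.
Peak 5.4 mg/L vs MTC 6 mg/L: below toxic threshold.

5.4 mg/L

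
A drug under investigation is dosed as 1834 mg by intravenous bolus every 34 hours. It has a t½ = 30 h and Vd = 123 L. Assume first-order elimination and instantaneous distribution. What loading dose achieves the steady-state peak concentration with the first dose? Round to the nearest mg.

f = (1/2)^(34/30) ≈ 0.455861; accumulation ratio R = 1/(1−f) ≈ 1.83777.
Loading dose to hit Cmax,ss on first dose: D_load = D_maint·R ≈ 1834 × 1.83777 ≈ 3370.47 mg.

3370 mg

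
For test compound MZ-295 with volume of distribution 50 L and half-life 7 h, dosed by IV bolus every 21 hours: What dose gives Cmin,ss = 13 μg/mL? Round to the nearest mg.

4550 mg

τ/t½ = 21/7 ≈ 3, so f = (1/2)^(21/7) ≈ 0.125000.
Cmin,ss = (D/Vd)·f/(1−f), so D = Cmin,ss·Vd·(1−f)/f.
D = 13 × 50 × (1−f)/f ≈ 13 × 50 × 7.00000 ≈ 4550.00 mg.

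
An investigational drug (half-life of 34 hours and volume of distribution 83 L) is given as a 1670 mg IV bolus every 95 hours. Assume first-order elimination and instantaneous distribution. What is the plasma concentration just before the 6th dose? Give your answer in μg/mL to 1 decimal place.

f = (1/2)^(τ/t½) = (1/2)^(95/34) ≈ 0.1442.
C₀ = D/Vd = 1670/83 ≈ 20.120 μg/mL.
Before the 6th dose, 5 doses have been given. Superposition: Cmin = C₀·(f + f² + … + f^5).
≈ 20.120 × (0.1442 + 0.0208 + 0.0030 + 0.0004 + 0.0001) ≈ 20.120 × 0.1685 ≈ 3.390 μg/mL.

3.4 μg/mL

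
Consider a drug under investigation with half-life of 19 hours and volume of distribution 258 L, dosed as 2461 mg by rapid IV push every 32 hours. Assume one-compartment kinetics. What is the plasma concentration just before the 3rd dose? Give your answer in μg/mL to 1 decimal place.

f = (1/2)^(τ/t½) = (1/2)^(32/19) ≈ 0.3112.
C₀ = D/Vd = 2461/258 ≈ 9.539 μg/mL.
Before the 3rd dose, 2 doses have been given. Superposition: Cmin = C₀·(f + f²).
≈ 9.539 × (0.3112 + 0.0968) ≈ 9.539 × 0.4080 ≈ 3.892 μg/mL.

3.9 μg/mL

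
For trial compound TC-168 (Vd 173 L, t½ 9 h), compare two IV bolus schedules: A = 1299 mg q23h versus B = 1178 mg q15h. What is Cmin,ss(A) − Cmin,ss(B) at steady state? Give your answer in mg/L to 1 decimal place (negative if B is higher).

Regimen A: f = (1/2)^(23/9) ≈ 0.1701; Cmin,ss = (1299/173)·f/(1−f) ≈ 1.539 mg/L.
Regimen B: f = (1/2)^(15/9) ≈ 0.3150; Cmin,ss = (1178/173)·f/(1−f) ≈ 3.131 mg/L.
Difference ≈ 1.539 − 3.131 ≈ -1.592 mg/L.

-1.6 mg/L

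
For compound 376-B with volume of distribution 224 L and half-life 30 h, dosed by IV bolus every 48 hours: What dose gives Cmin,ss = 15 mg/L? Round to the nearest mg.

τ/t½ = 48/30 ≈ 1.6, so f = (1/2)^(48/30) ≈ 0.329877.
Cmin,ss = (D/Vd)·f/(1−f), so D = Cmin,ss·Vd·(1−f)/f.
D = 15 × 224 × (1−f)/f ≈ 15 × 224 × 2.03143 ≈ 6825.60 mg.

6826 mg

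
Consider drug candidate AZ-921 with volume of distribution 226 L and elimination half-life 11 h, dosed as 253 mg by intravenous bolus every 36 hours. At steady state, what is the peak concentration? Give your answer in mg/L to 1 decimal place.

1.2 mg/L

Over one 36-h interval, 36/11 ≈ 3.2727 half-lives elapse, leaving f ≈ 0.1035 of each dose.
Accumulation ratio R = 1/(1 − f) ≈ 1/0.8965 ≈ 1.1154.
Each bolus raises the concentration by D/Vd = 253/226 ≈ 1.119 mg/L.
Cmax,ss = C₀/(1 − f) ≈ 1.119/0.8965 ≈ 1.248 mg/L.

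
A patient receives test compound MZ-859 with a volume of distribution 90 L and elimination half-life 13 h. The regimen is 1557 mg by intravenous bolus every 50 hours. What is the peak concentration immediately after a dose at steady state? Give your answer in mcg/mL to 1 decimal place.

18.6 mcg/mL

Over one 50-h interval, 50/13 ≈ 3.8462 half-lives elapse, leaving f ≈ 0.0695 of each dose.
Accumulation ratio R = 1/(1 − f) ≈ 1/0.9305 ≈ 1.0747.
Single-dose peak C₀ = D/Vd = 1557/90 ≈ 17.300 mcg/mL.
Steady-state peak Cmax,ss = C₀·R ≈ 17.300 × 1.0747 ≈ 18.592 mcg/mL.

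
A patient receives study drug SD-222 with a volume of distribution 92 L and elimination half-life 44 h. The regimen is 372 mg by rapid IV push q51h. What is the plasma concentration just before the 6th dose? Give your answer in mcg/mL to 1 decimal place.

f = (1/2)^(τ/t½) = (1/2)^(51/44) ≈ 0.4478.
C₀ = D/Vd = 372/92 ≈ 4.043 mcg/mL.
Before the 6th dose, 5 doses have been given. Superposition: Cmin = C₀·(f + f² + … + f^5).
≈ 4.043 × (0.4478 + 0.2005 + 0.0898 + 0.0402 + 0.0180) ≈ 4.043 × 0.7963 ≈ 3.219 mcg/mL.

3.2 mcg/mL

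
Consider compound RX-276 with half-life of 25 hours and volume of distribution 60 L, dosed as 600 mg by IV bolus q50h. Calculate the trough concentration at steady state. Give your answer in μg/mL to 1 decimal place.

The dosing interval is 2 half-lives, so f = 2^(−2) = 0.25.
At steady state, R = 1/(1 − 0.25) = 4/3.
Single-dose peak C₀ = D/Vd = 600/60 = 10 μg/mL.
Steady-state peak Cmax,ss = C₀·R = 10 × 4/3 ≈ 13.333 μg/mL.
Steady-state trough Cmin,ss = Cmax,ss·f ≈ 13.333 × 0.25 ≈ 3.333 μg/mL.

3.3 μg/mL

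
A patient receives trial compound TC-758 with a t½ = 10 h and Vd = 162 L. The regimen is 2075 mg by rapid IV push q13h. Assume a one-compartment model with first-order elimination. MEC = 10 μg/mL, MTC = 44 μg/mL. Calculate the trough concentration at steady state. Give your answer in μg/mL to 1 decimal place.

8.8 μg/mL

k = ln2/t½ = ln2/10 ≈ 0.069315 h⁻¹; fraction remaining f = e^(−kτ) = e^(−0.069315×13) ≈ 0.4061.
Each bolus raises the concentration by D/Vd = 2075/162 ≈ 12.809 μg/mL.
Steady-state trough Cmin,ss = C₀·f/(1−f) ≈ 12.809 × 0.4061/0.5939 ≈ 8.759 μg/mL.
Trough 8.8 μg/mL vs MEC 10 μg/mL: subtherapeutic.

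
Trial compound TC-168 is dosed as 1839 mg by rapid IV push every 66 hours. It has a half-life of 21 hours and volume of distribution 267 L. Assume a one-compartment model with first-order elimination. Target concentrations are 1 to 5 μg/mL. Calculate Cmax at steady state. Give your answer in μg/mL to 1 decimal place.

7.8 μg/mL

τ/t½ = 66/21 ≈ 3.1429, so fraction remaining f = (1/2)^(66/21) ≈ 0.1132.
Accumulation ratio R = 1/(1 − f) ≈ 1/0.8868 ≈ 1.1276.
Each bolus raises the concentration by D/Vd = 1839/267 ≈ 6.888 μg/mL.
Steady-state peak Cmax,ss = C₀·R ≈ 6.888 × 1.1276 ≈ 7.767 μg/mL.
Peak 7.8 μg/mL vs MTC 5 μg/mL: exceeds toxic threshold.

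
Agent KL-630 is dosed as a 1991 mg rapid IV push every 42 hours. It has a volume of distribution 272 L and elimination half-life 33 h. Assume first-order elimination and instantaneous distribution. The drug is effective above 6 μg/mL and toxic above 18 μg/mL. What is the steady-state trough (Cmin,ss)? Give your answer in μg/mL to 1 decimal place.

τ/t½ = 42/33 ≈ 1.2727, so fraction remaining f = (1/2)^(42/33) ≈ 0.4139.
Accumulation ratio R = 1/(1 − f) ≈ 1/0.5861 ≈ 1.7062.
Each bolus raises the concentration by D/Vd = 1991/272 ≈ 7.320 μg/mL.
Cmax,ss = C₀/(1 − f) ≈ 7.320/0.5861 ≈ 12.489 μg/mL.
One interval later, Cmin,ss = Cmax,ss·e^(−kτ) ≈ 12.489 × 0.4139 ≈ 5.169 μg/mL.
Trough 5.2 μg/mL vs MEC 6 μg/mL: subtherapeutic.

5.2 μg/mL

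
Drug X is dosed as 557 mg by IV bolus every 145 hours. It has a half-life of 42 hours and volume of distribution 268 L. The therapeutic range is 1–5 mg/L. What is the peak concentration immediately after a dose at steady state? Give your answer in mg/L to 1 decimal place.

2.3 mg/L

τ/t½ = 145/42 ≈ 3.4524, so fraction remaining f = (1/2)^(145/42) ≈ 0.0914.
Accumulation ratio R = 1/(1 − f) ≈ 1/0.9086 ≈ 1.1006.
Each bolus raises the concentration by D/Vd = 557/268 ≈ 2.078 mg/L.
Steady-state peak Cmax,ss = C₀·R ≈ 2.078 × 1.1006 ≈ 2.287 mg/L.
Peak 2.3 mg/L vs MTC 5 mg/L: below toxic threshold.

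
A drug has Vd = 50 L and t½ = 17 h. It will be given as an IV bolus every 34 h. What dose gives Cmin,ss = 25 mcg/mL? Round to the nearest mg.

τ/t½ = 34/17 ≈ 2, so f = (1/2)^(34/17) ≈ 0.250000.
Cmin,ss = (D/Vd)·f/(1−f), so D = Cmin,ss·Vd·(1−f)/f.
D = 25 × 50 × (1−f)/f ≈ 25 × 50 × 3.00000 ≈ 3750.00 mg.

3750 mg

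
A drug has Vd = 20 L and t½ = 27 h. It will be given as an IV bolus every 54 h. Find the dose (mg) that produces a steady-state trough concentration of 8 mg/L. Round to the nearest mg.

τ/t½ = 54/27 ≈ 2, so f = (1/2)^(54/27) ≈ 0.250000.
Cmin,ss = (D/Vd)·f/(1−f), so D = Cmin,ss·Vd·(1−f)/f.
D = 8 × 20 × (1−f)/f ≈ 8 × 20 × 3.00000 ≈ 480.00 mg.

480 mg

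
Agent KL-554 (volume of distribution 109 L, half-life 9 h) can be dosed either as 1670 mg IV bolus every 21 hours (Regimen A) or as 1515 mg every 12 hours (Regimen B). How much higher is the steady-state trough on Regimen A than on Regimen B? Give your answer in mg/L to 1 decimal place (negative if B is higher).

-5.4 mg/L

Regimen A: f = (1/2)^(21/9) ≈ 0.1984; Cmin,ss = (1670/109)·f/(1−f) ≈ 3.792 mg/L.
Regimen B: f = (1/2)^(12/9) ≈ 0.3969; Cmin,ss = (1515/109)·f/(1−f) ≈ 9.147 mg/L.
Difference ≈ 3.792 − 9.147 ≈ -5.355 mg/L.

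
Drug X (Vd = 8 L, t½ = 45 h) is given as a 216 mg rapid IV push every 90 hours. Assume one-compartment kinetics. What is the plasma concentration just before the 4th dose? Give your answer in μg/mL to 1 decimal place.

8.9 μg/mL

f = (1/2)^(τ/t½) = (1/2)^(90/45) ≈ 0.2500.
C₀ = D/Vd = 216/8 ≈ 27.000 μg/mL.
Before the 4th dose, 3 doses have been given. Superposition: Cmin = C₀·(f + f² + … + f^3).
≈ 27.000 × (0.2500 + 0.0625 + 0.0156) ≈ 27.000 × 0.3281 ≈ 8.859 μg/mL.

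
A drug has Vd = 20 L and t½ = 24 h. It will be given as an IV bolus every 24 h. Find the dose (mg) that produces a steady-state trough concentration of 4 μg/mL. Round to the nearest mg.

τ/t½ = 24/24 ≈ 1, so f = (1/2)^(24/24) ≈ 0.500000.
Cmin,ss = (D/Vd)·f/(1−f), so D = Cmin,ss·Vd·(1−f)/f.
D = 4 × 20 × (1−f)/f ≈ 4 × 20 × 1.00000 ≈ 80.00 mg.

80 mg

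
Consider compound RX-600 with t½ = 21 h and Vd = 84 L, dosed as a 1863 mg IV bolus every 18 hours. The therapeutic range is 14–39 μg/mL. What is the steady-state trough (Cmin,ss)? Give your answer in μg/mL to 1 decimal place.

k = ln2/t½ = ln2/21 ≈ 0.033007 h⁻¹; fraction remaining f = e^(−kτ) = e^(−0.033007×18) ≈ 0.5520.
Accumulation ratio R = 1/(1 − f) ≈ 1/0.4480 ≈ 2.2321.
Single-dose peak C₀ = D/Vd = 1863/84 ≈ 22.179 μg/mL.
Steady-state peak Cmax,ss = C₀·R ≈ 22.179 × 2.2321 ≈ 49.506 μg/mL.
One interval later, Cmin,ss = Cmax,ss·e^(−kτ) ≈ 49.506 × 0.5520 ≈ 27.327 μg/mL.
Trough 27.3 μg/mL vs MEC 14 μg/mL: adequate.

27.3 μg/mL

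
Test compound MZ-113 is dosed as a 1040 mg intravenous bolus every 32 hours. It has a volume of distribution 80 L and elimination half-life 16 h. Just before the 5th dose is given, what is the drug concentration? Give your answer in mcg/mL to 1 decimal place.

4.3 mcg/mL

f = (1/2)^(τ/t½) = (1/2)^(32/16) ≈ 0.2500.
C₀ = D/Vd = 1040/80 ≈ 13.000 mcg/mL.
Before the 5th dose, 4 doses have been given. Superposition: Cmin = C₀·(f + f² + … + f^4).
≈ 13.000 × (0.2500 + 0.0625 + 0.0156 + 0.0039) ≈ 13.000 × 0.3320 ≈ 4.316 mcg/mL.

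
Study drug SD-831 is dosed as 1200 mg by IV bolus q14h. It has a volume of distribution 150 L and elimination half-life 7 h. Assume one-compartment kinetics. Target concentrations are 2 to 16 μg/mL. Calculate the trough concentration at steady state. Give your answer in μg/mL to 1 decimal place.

2.7 μg/mL

τ = 14 h = 2 half-lives, so f = (1/2)^2 = 0.25.
At steady state, R = 1/(1 − 0.25) = 4/3.
Single-dose peak C₀ = D/Vd = 1200/150 = 8 μg/mL.
Steady-state peak Cmax,ss = C₀·R = 8 × 4/3 ≈ 10.667 μg/mL.
Steady-state trough Cmin,ss = Cmax,ss·f ≈ 10.667 × 0.25 ≈ 2.667 μg/mL.
Trough 2.7 μg/mL vs MEC 2 μg/mL: adequate.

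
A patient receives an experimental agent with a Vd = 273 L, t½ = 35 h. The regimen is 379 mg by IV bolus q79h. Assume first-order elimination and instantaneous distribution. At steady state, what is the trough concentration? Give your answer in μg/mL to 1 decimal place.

0.4 μg/mL

Over one 79-h interval, 79/35 ≈ 2.2571 half-lives elapse, leaving f ≈ 0.2092 of each dose.
At steady state, accumulation factor R = 1/(1 − e^(−kτ)) ≈ 1.2645.
Single-dose peak C₀ = D/Vd = 379/273 ≈ 1.388 μg/mL.
Steady-state peak Cmax,ss = C₀·R ≈ 1.388 × 1.2645 ≈ 1.755 μg/mL.
One interval later, Cmin,ss = Cmax,ss·e^(−kτ) ≈ 1.755 × 0.2092 ≈ 0.367 μg/mL.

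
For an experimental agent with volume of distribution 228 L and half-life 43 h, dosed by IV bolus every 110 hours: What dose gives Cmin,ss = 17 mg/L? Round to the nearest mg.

τ/t½ = 110/43 ≈ 2.5581, so f = (1/2)^(110/43) ≈ 0.169794.
Cmin,ss = (D/Vd)·f/(1−f), so D = Cmin,ss·Vd·(1−f)/f.
D = 17 × 228 × (1−f)/f ≈ 17 × 228 × 4.88949 ≈ 18951.66 mg.

18952 mg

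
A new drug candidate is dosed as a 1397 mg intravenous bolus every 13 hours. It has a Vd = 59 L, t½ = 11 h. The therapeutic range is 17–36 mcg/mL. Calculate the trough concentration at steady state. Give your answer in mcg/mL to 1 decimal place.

k = ln2/t½ = ln2/11 ≈ 0.063013 h⁻¹; fraction remaining f = e^(−kτ) = e^(−0.063013×13) ≈ 0.4408.
At steady state, accumulation factor R = 1/(1 − e^(−kτ)) ≈ 1.7883.
Single-dose peak C₀ = D/Vd = 1397/59 ≈ 23.678 mcg/mL.
Steady-state peak Cmax,ss = C₀·R ≈ 23.678 × 1.7883 ≈ 42.343 mcg/mL.
Steady-state trough Cmin,ss = Cmax,ss·f ≈ 42.343 × 0.4408 ≈ 18.665 mcg/mL.
Trough 18.7 mcg/mL vs MEC 17 mcg/mL: adequate.

18.7 mcg/mL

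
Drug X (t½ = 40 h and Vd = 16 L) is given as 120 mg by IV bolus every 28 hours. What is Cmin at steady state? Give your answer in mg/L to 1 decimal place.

τ/t½ = 28/40 ≈ 0.7, so fraction remaining f = (1/2)^(28/40) ≈ 0.6156.
At steady state, accumulation factor R = 1/(1 − e^(−kτ)) ≈ 2.6015.
Each bolus raises the concentration by D/Vd = 120/16 ≈ 7.500 mg/L.
Steady-state peak Cmax,ss = C₀·R ≈ 7.500 × 2.6015 ≈ 19.511 mg/L.
Steady-state trough Cmin,ss = Cmax,ss·f ≈ 19.511 × 0.6156 ≈ 12.011 mg/L.

12.0 mg/L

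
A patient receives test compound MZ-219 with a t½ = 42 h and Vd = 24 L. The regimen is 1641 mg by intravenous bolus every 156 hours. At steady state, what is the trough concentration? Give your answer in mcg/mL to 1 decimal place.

5.6 mcg/mL

τ/t½ = 156/42 ≈ 3.7143, so fraction remaining f = (1/2)^(156/42) ≈ 0.0762.
At steady state, accumulation factor R = 1/(1 − e^(−kτ)) ≈ 1.0825.
Each bolus raises the concentration by D/Vd = 1641/24 ≈ 68.375 mcg/mL.
Steady-state peak Cmax,ss = C₀·R ≈ 68.375 × 1.0825 ≈ 74.016 mcg/mL.
Steady-state trough Cmin,ss = Cmax,ss·f ≈ 74.016 × 0.0762 ≈ 5.640 mcg/mL.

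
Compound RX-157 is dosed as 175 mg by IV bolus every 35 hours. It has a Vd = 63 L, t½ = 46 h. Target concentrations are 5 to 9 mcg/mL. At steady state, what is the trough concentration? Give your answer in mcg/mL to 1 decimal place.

4.0 mcg/mL

k = ln2/t½ = ln2/46 ≈ 0.015068 h⁻¹; fraction remaining f = e^(−kτ) = e^(−0.015068×35) ≈ 0.5901.
Accumulation ratio R = 1/(1 − f) ≈ 1/0.4099 ≈ 2.4396.
Single-dose peak C₀ = D/Vd = 175/63 ≈ 2.778 mcg/mL.
Cmax,ss = C₀/(1 − f) ≈ 2.778/0.4099 ≈ 6.777 mcg/mL.
One interval later, Cmin,ss = Cmax,ss·e^(−kτ) ≈ 6.777 × 0.5901 ≈ 3.999 mcg/mL.
Trough 4.0 mcg/mL vs MEC 5 mcg/mL: subtherapeutic.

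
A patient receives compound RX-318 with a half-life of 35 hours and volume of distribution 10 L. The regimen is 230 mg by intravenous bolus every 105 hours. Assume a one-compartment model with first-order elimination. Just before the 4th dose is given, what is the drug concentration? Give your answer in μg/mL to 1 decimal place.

3.3 μg/mL

f = (1/2)^(τ/t½) = (1/2)^(105/35) ≈ 0.1250.
C₀ = D/Vd = 230/10 ≈ 23.000 μg/mL.
Before the 4th dose, 3 doses have been given. Superposition: Cmin = C₀·(f + f² + … + f^3).
≈ 23.000 × (0.1250 + 0.0156 + 0.0020) ≈ 23.000 × 0.1426 ≈ 3.280 μg/mL.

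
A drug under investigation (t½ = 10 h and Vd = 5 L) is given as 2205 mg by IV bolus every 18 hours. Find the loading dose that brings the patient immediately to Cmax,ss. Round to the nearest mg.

f = (1/2)^(18/10) ≈ 0.287175; accumulation ratio R = 1/(1−f) ≈ 1.40287.
Loading dose to hit Cmax,ss on first dose: D_load = D_maint·R ≈ 2205 × 1.40287 ≈ 3093.33 mg.

3093 mg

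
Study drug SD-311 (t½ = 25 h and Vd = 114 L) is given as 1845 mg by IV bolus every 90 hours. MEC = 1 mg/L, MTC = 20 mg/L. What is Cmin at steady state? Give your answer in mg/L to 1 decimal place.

Over one 90-h interval, 90/25 ≈ 3.6 half-lives elapse, leaving f ≈ 0.0825 of each dose.
Single-dose peak C₀ = D/Vd = 1845/114 ≈ 16.184 mg/L.
Steady-state trough Cmin,ss = C₀·f/(1−f) ≈ 16.184 × 0.0825/0.9175 ≈ 1.455 mg/L.
Trough 1.5 mg/L vs MEC 1 mg/L: adequate.

1.5 mg/L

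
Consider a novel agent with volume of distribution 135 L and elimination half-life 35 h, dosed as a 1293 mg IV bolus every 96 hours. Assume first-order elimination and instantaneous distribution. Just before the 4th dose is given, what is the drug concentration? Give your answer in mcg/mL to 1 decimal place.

f = (1/2)^(τ/t½) = (1/2)^(96/35) ≈ 0.1494.
C₀ = D/Vd = 1293/135 ≈ 9.578 mcg/mL.
Before the 4th dose, 3 doses have been given. Superposition: Cmin = C₀·(f + f² + … + f^3).
≈ 9.578 × (0.1494 + 0.0223 + 0.0033) ≈ 9.578 × 0.1750 ≈ 1.676 mcg/mL.

1.7 mcg/mL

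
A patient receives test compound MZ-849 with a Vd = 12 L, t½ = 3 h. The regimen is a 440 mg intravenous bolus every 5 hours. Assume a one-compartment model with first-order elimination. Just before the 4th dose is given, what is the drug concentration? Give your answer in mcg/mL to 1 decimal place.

f = (1/2)^(τ/t½) = (1/2)^(5/3) ≈ 0.3150.
C₀ = D/Vd = 440/12 ≈ 36.667 mcg/mL.
Before the 4th dose, 3 doses have been given. Superposition: Cmin = C₀·(f + f² + … + f^3).
≈ 36.667 × (0.3150 + 0.0992 + 0.0313) ≈ 36.667 × 0.4455 ≈ 16.335 mcg/mL.

16.3 mcg/mL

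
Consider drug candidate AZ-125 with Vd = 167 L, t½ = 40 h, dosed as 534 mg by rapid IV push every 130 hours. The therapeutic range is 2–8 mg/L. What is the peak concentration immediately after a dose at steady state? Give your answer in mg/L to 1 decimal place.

3.6 mg/L

k = ln2/t½ = ln2/40 ≈ 0.017329 h⁻¹; fraction remaining f = e^(−kτ) = e^(−0.017329×130) ≈ 0.1051.
Accumulation ratio R = 1/(1 − f) ≈ 1/0.8949 ≈ 1.1174.
Single-dose peak C₀ = D/Vd = 534/167 ≈ 3.198 mg/L.
Steady-state peak Cmax,ss = C₀·R ≈ 3.198 × 1.1174 ≈ 3.573 mg/L.
Peak 3.6 mg/L vs MTC 8 mg/L: below toxic threshold.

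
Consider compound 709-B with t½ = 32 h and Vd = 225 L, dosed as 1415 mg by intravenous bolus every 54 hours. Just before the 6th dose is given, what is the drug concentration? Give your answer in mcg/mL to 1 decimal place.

f = (1/2)^(τ/t½) = (1/2)^(54/32) ≈ 0.3105.
C₀ = D/Vd = 1415/225 ≈ 6.289 mcg/mL.
Before the 6th dose, 5 doses have been given. Superposition: Cmin = C₀·(f + f² + … + f^5).
≈ 6.289 × (0.3105 + 0.0964 + 0.0299 + 0.0093 + 0.0029) ≈ 6.289 × 0.4490 ≈ 2.824 mcg/mL.

2.8 mcg/mL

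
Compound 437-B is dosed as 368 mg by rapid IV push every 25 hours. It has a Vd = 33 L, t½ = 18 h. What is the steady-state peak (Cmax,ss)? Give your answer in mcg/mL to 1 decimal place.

Over one 25-h interval, 25/18 ≈ 1.3889 half-lives elapse, leaving f ≈ 0.3819 of each dose.
Accumulation ratio R = 1/(1 − f) ≈ 1/0.6181 ≈ 1.6179.
Each bolus raises the concentration by D/Vd = 368/33 ≈ 11.152 mcg/mL.
Cmax,ss = C₀/(1 − f) ≈ 11.152/0.6181 ≈ 18.042 mcg/mL.

18.0 mcg/mL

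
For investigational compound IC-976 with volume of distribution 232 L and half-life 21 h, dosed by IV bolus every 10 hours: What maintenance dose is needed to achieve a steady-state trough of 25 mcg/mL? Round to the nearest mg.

τ/t½ = 10/21 ≈ 0.47619, so f = (1/2)^(10/21) ≈ 0.718873.
Cmin,ss = (D/Vd)·f/(1−f), so D = Cmin,ss·Vd·(1−f)/f.
D = 25 × 232 × (1−f)/f ≈ 25 × 232 × 0.39107 ≈ 2268.21 mg.

2268 mg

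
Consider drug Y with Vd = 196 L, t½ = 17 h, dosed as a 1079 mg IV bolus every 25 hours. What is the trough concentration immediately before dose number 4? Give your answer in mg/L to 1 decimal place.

3.0 mg/L

f = (1/2)^(τ/t½) = (1/2)^(25/17) ≈ 0.3608.
C₀ = D/Vd = 1079/196 ≈ 5.505 mg/L.
Before the 4th dose, 3 doses have been given. Superposition: Cmin = C₀·(f + f² + … + f^3).
≈ 5.505 × (0.3608 + 0.1302 + 0.0470) ≈ 5.505 × 0.5380 ≈ 2.962 mg/L.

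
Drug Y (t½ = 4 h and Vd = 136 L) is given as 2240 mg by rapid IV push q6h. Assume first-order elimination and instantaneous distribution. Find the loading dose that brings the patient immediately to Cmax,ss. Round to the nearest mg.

3465 mg

f = (1/2)^(6/4) ≈ 0.353553; accumulation ratio R = 1/(1−f) ≈ 1.54692.
Loading dose to hit Cmax,ss on first dose: D_load = D_maint·R ≈ 2240 × 1.54692 ≈ 3465.10 mg.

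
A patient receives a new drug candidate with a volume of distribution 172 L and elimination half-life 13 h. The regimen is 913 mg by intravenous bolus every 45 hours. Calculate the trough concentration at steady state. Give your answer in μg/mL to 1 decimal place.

k = ln2/t½ = ln2/13 ≈ 0.053319 h⁻¹; fraction remaining f = e^(−kτ) = e^(−0.053319×45) ≈ 0.0908.
At steady state, accumulation factor R = 1/(1 − e^(−kτ)) ≈ 1.0999.
Single-dose peak C₀ = D/Vd = 913/172 ≈ 5.308 μg/mL.
Steady-state peak Cmax,ss = C₀·R ≈ 5.308 × 1.0999 ≈ 5.838 μg/mL.
Steady-state trough Cmin,ss = Cmax,ss·f ≈ 5.838 × 0.0908 ≈ 0.530 μg/mL.

0.5 μg/mL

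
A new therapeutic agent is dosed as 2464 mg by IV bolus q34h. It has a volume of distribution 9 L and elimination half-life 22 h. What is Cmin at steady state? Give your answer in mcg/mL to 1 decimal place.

Over one 34-h interval, 34/22 ≈ 1.5455 half-lives elapse, leaving f ≈ 0.3426 of each dose.
Accumulation ratio R = 1/(1 − f) ≈ 1/0.6574 ≈ 1.5211.
Single-dose peak C₀ = D/Vd = 2464/9 ≈ 273.778 mcg/mL.
Cmax,ss = C₀/(1 − f) ≈ 273.778/0.6574 ≈ 416.456 mcg/mL.
One interval later, Cmin,ss = Cmax,ss·e^(−kτ) ≈ 416.456 × 0.3426 ≈ 142.678 mcg/mL.

142.7 mcg/mL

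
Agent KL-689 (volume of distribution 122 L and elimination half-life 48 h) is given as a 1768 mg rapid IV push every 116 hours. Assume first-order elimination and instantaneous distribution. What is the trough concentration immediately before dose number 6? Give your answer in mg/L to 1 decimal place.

f = (1/2)^(τ/t½) = (1/2)^(116/48) ≈ 0.1873.
C₀ = D/Vd = 1768/122 ≈ 14.492 mg/L.
Before the 6th dose, 5 doses have been given. Superposition: Cmin = C₀·(f + f² + … + f^5).
≈ 14.492 × (0.1873 + 0.0351 + 0.0066 + 0.0012 + 0.0002) ≈ 14.492 × 0.2304 ≈ 3.339 mg/L.

3.3 mg/L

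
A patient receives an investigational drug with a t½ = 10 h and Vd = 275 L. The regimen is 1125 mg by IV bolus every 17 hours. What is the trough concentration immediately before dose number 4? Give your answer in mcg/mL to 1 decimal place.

f = (1/2)^(τ/t½) = (1/2)^(17/10) ≈ 0.3078.
C₀ = D/Vd = 1125/275 ≈ 4.091 mcg/mL.
Before the 4th dose, 3 doses have been given. Superposition: Cmin = C₀·(f + f² + … + f^3).
≈ 4.091 × (0.3078 + 0.0947 + 0.0292) ≈ 4.091 × 0.4317 ≈ 1.766 mcg/mL.

1.8 mcg/mL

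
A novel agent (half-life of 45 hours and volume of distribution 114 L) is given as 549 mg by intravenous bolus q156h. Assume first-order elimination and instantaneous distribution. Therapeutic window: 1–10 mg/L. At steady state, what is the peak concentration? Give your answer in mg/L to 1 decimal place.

5.3 mg/L

Over one 156-h interval, 156/45 ≈ 3.4667 half-lives elapse, leaving f ≈ 0.0905 of each dose.
Accumulation ratio R = 1/(1 − f) ≈ 1/0.9095 ≈ 1.0995.
Single-dose peak C₀ = D/Vd = 549/114 ≈ 4.816 mg/L.
Steady-state peak Cmax,ss = C₀·R ≈ 4.816 × 1.0995 ≈ 5.295 mg/L.
Peak 5.3 mg/L vs MTC 10 mg/L: below toxic threshold.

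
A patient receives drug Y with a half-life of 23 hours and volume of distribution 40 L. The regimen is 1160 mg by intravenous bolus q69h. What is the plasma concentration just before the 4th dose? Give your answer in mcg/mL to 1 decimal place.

4.1 mcg/mL

f = (1/2)^(τ/t½) = (1/2)^(69/23) ≈ 0.1250.
C₀ = D/Vd = 1160/40 ≈ 29.000 mcg/mL.
Before the 4th dose, 3 doses have been given. Superposition: Cmin = C₀·(f + f² + … + f^3).
≈ 29.000 × (0.1250 + 0.0156 + 0.0020) ≈ 29.000 × 0.1426 ≈ 4.135 mcg/mL.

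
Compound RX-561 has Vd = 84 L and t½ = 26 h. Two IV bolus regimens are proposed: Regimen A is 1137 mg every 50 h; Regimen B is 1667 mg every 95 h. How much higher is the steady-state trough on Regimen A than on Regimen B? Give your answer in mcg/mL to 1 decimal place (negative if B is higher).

3.1 mcg/mL

Regimen A: f = (1/2)^(50/26) ≈ 0.2637; Cmin,ss = (1137/84)·f/(1−f) ≈ 4.848 mcg/mL.
Regimen B: f = (1/2)^(95/26) ≈ 0.0794; Cmin,ss = (1667/84)·f/(1−f) ≈ 1.712 mcg/mL.
Difference ≈ 4.848 − 1.712 ≈ 3.136 mcg/mL.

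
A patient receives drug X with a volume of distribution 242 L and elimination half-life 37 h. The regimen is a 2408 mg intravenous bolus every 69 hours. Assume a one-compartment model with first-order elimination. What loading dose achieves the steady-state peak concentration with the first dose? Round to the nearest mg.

3319 mg

f = (1/2)^(69/37) ≈ 0.274549; accumulation ratio R = 1/(1−f) ≈ 1.37845.
Loading dose to hit Cmax,ss on first dose: D_load = D_maint·R ≈ 2408 × 1.37845 ≈ 3319.31 mg.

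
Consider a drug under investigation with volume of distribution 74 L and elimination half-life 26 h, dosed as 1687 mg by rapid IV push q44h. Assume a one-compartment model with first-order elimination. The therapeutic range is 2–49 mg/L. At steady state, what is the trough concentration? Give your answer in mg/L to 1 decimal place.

10.2 mg/L

τ/t½ = 44/26 ≈ 1.6923, so fraction remaining f = (1/2)^(44/26) ≈ 0.3094.
Accumulation ratio R = 1/(1 − f) ≈ 1/0.6906 ≈ 1.4480.
Each bolus raises the concentration by D/Vd = 1687/74 ≈ 22.797 mg/L.
Steady-state peak Cmax,ss = C₀·R ≈ 22.797 × 1.4480 ≈ 33.010 mg/L.
One interval later, Cmin,ss = Cmax,ss·e^(−kτ) ≈ 33.010 × 0.3094 ≈ 10.213 mg/L.
Trough 10.2 mg/L vs MEC 2 mg/L: adequate.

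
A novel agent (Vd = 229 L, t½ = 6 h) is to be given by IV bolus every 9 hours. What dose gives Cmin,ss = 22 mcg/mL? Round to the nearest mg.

τ/t½ = 9/6 ≈ 1.5, so f = (1/2)^(9/6) ≈ 0.353553.
Cmin,ss = (D/Vd)·f/(1−f), so D = Cmin,ss·Vd·(1−f)/f.
D = 22 × 229 × (1−f)/f ≈ 22 × 229 × 1.82843 ≈ 9211.63 mg.

9212 mg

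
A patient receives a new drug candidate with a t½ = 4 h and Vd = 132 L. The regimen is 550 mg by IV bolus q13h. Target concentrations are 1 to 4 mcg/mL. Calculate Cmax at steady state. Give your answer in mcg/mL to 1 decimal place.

k = ln2/t½ = ln2/4 ≈ 0.173287 h⁻¹; fraction remaining f = e^(−kτ) = e^(−0.173287×13) ≈ 0.1051.
At steady state, accumulation factor R = 1/(1 − e^(−kτ)) ≈ 1.1174.
Single-dose peak C₀ = D/Vd = 550/132 ≈ 4.167 mcg/mL.
Steady-state peak Cmax,ss = C₀·R ≈ 4.167 × 1.1174 ≈ 4.656 mcg/mL.
Peak 4.7 mcg/mL vs MTC 4 mcg/mL: exceeds toxic threshold.

4.7 mcg/mL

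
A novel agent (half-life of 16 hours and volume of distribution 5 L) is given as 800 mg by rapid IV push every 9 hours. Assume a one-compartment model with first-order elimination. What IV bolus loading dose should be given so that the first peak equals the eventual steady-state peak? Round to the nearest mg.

f = (1/2)^(9/16) ≈ 0.677128; accumulation ratio R = 1/(1−f) ≈ 3.09720.
Loading dose to hit Cmax,ss on first dose: D_load = D_maint·R ≈ 800 × 3.09720 ≈ 2477.76 mg.

2478 mg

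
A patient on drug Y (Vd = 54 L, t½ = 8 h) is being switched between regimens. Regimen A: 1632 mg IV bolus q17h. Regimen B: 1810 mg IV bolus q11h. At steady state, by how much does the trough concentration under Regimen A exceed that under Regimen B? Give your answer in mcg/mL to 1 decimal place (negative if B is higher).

-12.0 mcg/mL

Regimen A: f = (1/2)^(17/8) ≈ 0.2293; Cmin,ss = (1632/54)·f/(1−f) ≈ 8.992 mcg/mL.
Regimen B: f = (1/2)^(11/8) ≈ 0.3856; Cmin,ss = (1810/54)·f/(1−f) ≈ 21.036 mcg/mL.
Difference ≈ 8.992 − 21.036 ≈ -12.044 mcg/mL.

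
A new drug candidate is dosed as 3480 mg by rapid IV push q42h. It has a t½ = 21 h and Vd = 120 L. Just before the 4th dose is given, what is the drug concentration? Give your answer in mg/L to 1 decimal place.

9.5 mg/L

f = (1/2)^(τ/t½) = (1/2)^(42/21) ≈ 0.2500.
C₀ = D/Vd = 3480/120 ≈ 29.000 mg/L.
Before the 4th dose, 3 doses have been given. Superposition: Cmin = C₀·(f + f² + … + f^3).
≈ 29.000 × (0.2500 + 0.0625 + 0.0156) ≈ 29.000 × 0.3281 ≈ 9.515 mg/L.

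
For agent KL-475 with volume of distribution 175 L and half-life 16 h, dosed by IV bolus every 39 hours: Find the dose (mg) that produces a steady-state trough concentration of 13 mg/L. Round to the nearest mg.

10049 mg

τ/t½ = 39/16 ≈ 2.4375, so f = (1/2)^(39/16) ≈ 0.184603.
Cmin,ss = (D/Vd)·f/(1−f), so D = Cmin,ss·Vd·(1−f)/f.
D = 13 × 175 × (1−f)/f ≈ 13 × 175 × 4.41703 ≈ 10048.74 mg.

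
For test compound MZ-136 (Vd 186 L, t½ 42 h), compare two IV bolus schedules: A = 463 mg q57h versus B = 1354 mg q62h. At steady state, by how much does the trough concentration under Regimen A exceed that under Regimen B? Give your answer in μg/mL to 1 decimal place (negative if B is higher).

Regimen A: f = (1/2)^(57/42) ≈ 0.3904; Cmin,ss = (463/186)·f/(1−f) ≈ 1.594 μg/mL.
Regimen B: f = (1/2)^(62/42) ≈ 0.3594; Cmin,ss = (1354/186)·f/(1−f) ≈ 4.084 μg/mL.
Difference ≈ 1.594 − 4.084 ≈ -2.490 μg/mL.

-2.5 μg/mL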